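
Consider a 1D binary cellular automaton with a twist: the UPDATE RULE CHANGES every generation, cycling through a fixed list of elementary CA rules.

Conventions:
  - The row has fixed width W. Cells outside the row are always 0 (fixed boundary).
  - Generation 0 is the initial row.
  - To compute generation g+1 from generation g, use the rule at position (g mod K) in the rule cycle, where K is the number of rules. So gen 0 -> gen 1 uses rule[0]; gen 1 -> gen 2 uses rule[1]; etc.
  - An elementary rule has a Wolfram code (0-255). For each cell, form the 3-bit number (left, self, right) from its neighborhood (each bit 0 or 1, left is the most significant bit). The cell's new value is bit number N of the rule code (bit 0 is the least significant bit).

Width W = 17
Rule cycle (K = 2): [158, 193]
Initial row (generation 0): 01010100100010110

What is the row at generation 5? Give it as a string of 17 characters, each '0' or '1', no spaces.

Gen 0: 01010100100010110
Gen 1 (rule 158): 11010111110110101
Gen 2 (rule 193): 01000011110010000
Gen 3 (rule 158): 11100111101111000
Gen 4 (rule 193): 01100011100111011
Gen 5 (rule 158): 11010111011110010

Answer: 11010111011110010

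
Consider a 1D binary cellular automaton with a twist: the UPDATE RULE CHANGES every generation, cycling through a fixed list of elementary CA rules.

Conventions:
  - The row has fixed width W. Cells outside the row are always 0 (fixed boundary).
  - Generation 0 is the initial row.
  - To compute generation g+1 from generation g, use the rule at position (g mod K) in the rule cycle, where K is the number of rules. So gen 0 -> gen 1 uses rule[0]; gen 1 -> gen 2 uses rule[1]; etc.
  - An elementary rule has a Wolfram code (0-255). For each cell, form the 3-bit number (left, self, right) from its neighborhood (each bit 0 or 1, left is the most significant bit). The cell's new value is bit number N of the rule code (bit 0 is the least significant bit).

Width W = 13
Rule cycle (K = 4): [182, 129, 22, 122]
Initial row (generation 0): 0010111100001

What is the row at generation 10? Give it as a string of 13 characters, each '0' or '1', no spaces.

Answer: 0000111100111

Derivation:
Gen 0: 0010111100001
Gen 1 (rule 182): 0111011010011
Gen 2 (rule 129): 0010000000000
Gen 3 (rule 22): 0111000000000
Gen 4 (rule 122): 1101100000000
Gen 5 (rule 182): 0010010000000
Gen 6 (rule 129): 1000000111111
Gen 7 (rule 22): 1100001000000
Gen 8 (rule 122): 1110010100000
Gen 9 (rule 182): 0101111110000
Gen 10 (rule 129): 0000111100111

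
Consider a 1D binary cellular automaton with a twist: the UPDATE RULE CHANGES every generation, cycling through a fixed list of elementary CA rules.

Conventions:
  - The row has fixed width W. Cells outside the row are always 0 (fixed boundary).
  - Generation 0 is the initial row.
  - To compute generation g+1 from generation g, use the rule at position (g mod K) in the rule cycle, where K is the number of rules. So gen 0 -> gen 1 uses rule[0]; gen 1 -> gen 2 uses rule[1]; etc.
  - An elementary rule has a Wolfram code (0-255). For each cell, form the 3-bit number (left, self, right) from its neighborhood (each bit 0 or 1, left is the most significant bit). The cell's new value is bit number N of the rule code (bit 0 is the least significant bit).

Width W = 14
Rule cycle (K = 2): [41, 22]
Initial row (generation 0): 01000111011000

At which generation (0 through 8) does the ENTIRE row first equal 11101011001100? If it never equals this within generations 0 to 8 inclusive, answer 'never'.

Answer: never

Derivation:
Gen 0: 01000111011000
Gen 1 (rule 41): 00010100110011
Gen 2 (rule 22): 00110111001100
Gen 3 (rule 41): 10101100001001
Gen 4 (rule 22): 10100010011111
Gen 5 (rule 41): 01001000010000
Gen 6 (rule 22): 11111100111000
Gen 7 (rule 41): 10000000100011
Gen 8 (rule 22): 11000001110100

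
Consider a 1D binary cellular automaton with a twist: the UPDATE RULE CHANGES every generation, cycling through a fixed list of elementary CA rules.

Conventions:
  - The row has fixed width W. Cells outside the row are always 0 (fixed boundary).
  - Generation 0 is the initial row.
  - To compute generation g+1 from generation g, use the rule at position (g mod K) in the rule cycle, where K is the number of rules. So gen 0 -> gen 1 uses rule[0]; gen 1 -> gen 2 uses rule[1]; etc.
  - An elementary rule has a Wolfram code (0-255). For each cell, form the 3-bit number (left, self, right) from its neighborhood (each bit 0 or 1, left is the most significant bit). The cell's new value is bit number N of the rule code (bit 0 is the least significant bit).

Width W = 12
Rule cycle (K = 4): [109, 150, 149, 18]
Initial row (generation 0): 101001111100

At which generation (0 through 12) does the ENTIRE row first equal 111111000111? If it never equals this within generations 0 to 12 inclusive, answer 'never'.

Gen 0: 101001111100
Gen 1 (rule 109): 111001000101
Gen 2 (rule 150): 010111101101
Gen 3 (rule 149): 010011000001
Gen 4 (rule 18): 101100100010
Gen 5 (rule 109): 111100101010
Gen 6 (rule 150): 011011101011
Gen 7 (rule 149): 000001001000
Gen 8 (rule 18): 000010110100
Gen 9 (rule 109): 111011111101
Gen 10 (rule 150): 010001111001
Gen 11 (rule 149): 011100110101
Gen 12 (rule 18): 100011000000

Answer: never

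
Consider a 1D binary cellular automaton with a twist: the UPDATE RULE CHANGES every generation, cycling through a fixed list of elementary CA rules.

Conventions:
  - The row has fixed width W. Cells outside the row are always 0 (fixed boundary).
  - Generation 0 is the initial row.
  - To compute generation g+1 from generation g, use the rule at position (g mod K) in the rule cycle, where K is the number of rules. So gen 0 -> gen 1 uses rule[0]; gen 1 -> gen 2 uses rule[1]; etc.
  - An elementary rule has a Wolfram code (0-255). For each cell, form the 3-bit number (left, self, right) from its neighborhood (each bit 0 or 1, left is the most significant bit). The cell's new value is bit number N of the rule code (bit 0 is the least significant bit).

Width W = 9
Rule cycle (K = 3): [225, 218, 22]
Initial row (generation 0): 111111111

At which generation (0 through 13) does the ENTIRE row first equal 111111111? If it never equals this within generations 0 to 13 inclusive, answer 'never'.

Gen 0: 111111111
Gen 1 (rule 225): 011111111
Gen 2 (rule 218): 111111111
Gen 3 (rule 22): 000000000
Gen 4 (rule 225): 111111111
Gen 5 (rule 218): 111111111
Gen 6 (rule 22): 000000000
Gen 7 (rule 225): 111111111
Gen 8 (rule 218): 111111111
Gen 9 (rule 22): 000000000
Gen 10 (rule 225): 111111111
Gen 11 (rule 218): 111111111
Gen 12 (rule 22): 000000000
Gen 13 (rule 225): 111111111

Answer: 0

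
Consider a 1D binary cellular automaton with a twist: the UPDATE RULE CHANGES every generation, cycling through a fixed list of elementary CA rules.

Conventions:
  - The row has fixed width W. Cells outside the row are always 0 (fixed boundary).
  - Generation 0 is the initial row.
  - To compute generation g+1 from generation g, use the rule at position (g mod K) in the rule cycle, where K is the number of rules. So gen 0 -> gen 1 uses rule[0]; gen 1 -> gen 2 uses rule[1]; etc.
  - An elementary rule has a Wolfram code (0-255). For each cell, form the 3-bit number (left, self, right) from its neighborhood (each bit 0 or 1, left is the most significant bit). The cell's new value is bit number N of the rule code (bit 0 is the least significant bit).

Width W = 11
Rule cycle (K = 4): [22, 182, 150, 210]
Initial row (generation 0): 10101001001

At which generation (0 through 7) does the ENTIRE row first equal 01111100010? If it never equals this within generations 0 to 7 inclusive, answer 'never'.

Gen 0: 10101001001
Gen 1 (rule 22): 10101111111
Gen 2 (rule 182): 11110111110
Gen 3 (rule 150): 01100011101
Gen 4 (rule 210): 10110101100
Gen 5 (rule 22): 10000100010
Gen 6 (rule 182): 11001110111
Gen 7 (rule 150): 00110100010

Answer: never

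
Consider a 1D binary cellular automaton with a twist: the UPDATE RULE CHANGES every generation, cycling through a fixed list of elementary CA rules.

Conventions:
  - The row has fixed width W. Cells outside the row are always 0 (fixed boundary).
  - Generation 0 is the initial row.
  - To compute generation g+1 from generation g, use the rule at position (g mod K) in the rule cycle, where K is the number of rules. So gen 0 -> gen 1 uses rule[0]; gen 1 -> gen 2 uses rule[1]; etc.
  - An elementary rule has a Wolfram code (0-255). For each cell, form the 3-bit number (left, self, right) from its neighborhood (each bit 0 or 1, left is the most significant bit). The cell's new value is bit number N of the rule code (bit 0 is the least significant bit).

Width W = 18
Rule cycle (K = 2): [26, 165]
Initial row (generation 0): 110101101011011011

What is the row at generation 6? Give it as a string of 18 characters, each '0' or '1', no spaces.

Answer: 111010111011110100

Derivation:
Gen 0: 110101101011011011
Gen 1 (rule 26): 100001000010010010
Gen 2 (rule 165): 101101011010010010
Gen 3 (rule 26): 001000010001101101
Gen 4 (rule 165): 101011010100010011
Gen 5 (rule 26): 000010000010101110
Gen 6 (rule 165): 111010111011110100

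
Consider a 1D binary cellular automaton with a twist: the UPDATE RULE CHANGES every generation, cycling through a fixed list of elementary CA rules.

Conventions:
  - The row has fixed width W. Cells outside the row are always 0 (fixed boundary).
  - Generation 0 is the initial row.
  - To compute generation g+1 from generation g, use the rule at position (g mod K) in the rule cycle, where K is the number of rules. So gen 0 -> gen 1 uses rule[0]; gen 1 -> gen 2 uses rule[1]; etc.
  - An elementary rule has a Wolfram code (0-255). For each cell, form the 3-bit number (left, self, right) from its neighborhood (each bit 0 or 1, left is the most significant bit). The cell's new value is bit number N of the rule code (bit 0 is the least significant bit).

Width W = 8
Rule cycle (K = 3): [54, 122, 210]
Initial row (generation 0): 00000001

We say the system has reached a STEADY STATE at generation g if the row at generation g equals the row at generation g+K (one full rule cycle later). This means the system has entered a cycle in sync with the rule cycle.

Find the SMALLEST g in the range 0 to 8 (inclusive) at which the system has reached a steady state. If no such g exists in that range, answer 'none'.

Gen 0: 00000001
Gen 1 (rule 54): 00000011
Gen 2 (rule 122): 00000111
Gen 3 (rule 210): 00001011
Gen 4 (rule 54): 00011100
Gen 5 (rule 122): 00110110
Gen 6 (rule 210): 01010011
Gen 7 (rule 54): 11111100
Gen 8 (rule 122): 10000110
Gen 9 (rule 210): 01001011
Gen 10 (rule 54): 11111100
Gen 11 (rule 122): 10000110

Answer: 7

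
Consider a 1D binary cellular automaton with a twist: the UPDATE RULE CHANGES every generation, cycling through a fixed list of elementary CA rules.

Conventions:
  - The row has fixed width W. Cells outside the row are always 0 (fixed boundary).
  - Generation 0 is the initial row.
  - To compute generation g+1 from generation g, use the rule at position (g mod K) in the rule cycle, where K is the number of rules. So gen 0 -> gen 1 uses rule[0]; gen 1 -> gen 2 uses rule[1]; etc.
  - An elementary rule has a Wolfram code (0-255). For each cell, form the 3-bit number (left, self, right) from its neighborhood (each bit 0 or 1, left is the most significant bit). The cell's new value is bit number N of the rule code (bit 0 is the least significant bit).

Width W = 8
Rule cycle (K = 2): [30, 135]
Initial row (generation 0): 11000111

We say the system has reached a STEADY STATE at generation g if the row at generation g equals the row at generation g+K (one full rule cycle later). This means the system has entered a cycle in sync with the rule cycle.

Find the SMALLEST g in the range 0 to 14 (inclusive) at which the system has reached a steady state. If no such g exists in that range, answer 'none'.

Gen 0: 11000111
Gen 1 (rule 30): 10101100
Gen 2 (rule 135): 10100001
Gen 3 (rule 30): 10110011
Gen 4 (rule 135): 10000100
Gen 5 (rule 30): 11001110
Gen 6 (rule 135): 00010100
Gen 7 (rule 30): 00110110
Gen 8 (rule 135): 11000000
Gen 9 (rule 30): 10100000
Gen 10 (rule 135): 10101111
Gen 11 (rule 30): 10101000
Gen 12 (rule 135): 10101011
Gen 13 (rule 30): 10101010
Gen 14 (rule 135): 10101010
Gen 15 (rule 30): 10101011
Gen 16 (rule 135): 10101000

Answer: none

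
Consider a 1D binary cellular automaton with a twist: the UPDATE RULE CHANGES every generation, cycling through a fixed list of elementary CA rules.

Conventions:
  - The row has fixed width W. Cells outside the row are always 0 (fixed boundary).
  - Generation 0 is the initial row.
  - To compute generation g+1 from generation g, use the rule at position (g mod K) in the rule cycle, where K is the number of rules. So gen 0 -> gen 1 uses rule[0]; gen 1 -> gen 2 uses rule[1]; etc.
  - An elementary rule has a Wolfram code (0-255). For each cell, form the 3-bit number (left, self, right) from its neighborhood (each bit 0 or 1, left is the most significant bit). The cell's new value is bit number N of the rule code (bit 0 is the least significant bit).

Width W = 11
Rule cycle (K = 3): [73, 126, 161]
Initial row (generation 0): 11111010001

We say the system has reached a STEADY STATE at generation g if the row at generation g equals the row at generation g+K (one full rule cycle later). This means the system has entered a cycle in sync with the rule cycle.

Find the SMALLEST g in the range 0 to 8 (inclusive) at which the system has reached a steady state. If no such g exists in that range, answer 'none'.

Answer: 8

Derivation:
Gen 0: 11111010001
Gen 1 (rule 73): 10001000100
Gen 2 (rule 126): 11011101110
Gen 3 (rule 161): 00101010100
Gen 4 (rule 73): 10000000001
Gen 5 (rule 126): 11000000011
Gen 6 (rule 161): 00011111000
Gen 7 (rule 73): 11010001011
Gen 8 (rule 126): 11111011111
Gen 9 (rule 161): 01110101110
Gen 10 (rule 73): 01010001010
Gen 11 (rule 126): 11111011111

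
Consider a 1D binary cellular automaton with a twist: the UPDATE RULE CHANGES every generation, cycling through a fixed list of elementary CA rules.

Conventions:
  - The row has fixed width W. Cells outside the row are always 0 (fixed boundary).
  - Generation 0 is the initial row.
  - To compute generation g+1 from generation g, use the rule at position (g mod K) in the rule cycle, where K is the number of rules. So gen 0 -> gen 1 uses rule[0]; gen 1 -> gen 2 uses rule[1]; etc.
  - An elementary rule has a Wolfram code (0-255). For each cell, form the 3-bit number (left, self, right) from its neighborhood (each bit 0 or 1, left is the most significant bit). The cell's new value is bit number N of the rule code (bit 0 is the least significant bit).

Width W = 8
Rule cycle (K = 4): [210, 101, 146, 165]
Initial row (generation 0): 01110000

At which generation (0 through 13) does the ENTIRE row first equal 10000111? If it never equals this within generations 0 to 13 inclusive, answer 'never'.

Answer: 4

Derivation:
Gen 0: 01110000
Gen 1 (rule 210): 10111000
Gen 2 (rule 101): 11001011
Gen 3 (rule 146): 00110000
Gen 4 (rule 165): 10000111
Gen 5 (rule 210): 01001011
Gen 6 (rule 101): 01001101
Gen 7 (rule 146): 10110000
Gen 8 (rule 165): 11000111
Gen 9 (rule 210): 01101011
Gen 10 (rule 101): 00111101
Gen 11 (rule 146): 01011000
Gen 12 (rule 165): 01100011
Gen 13 (rule 210): 10110101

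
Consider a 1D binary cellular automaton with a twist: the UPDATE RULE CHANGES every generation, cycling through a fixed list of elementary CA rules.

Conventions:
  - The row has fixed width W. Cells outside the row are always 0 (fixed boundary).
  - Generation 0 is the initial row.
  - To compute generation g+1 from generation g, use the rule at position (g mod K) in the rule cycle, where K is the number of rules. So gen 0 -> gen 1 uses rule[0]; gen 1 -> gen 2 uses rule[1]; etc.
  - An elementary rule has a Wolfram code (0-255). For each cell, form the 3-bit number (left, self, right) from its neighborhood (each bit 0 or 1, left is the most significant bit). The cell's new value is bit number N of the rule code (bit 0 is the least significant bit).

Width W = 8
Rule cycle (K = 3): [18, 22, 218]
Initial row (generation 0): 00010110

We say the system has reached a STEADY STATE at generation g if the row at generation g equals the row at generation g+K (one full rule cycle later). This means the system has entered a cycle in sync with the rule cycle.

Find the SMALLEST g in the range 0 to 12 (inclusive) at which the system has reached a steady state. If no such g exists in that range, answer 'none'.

Gen 0: 00010110
Gen 1 (rule 18): 00100001
Gen 2 (rule 22): 01110011
Gen 3 (rule 218): 11111111
Gen 4 (rule 18): 00000000
Gen 5 (rule 22): 00000000
Gen 6 (rule 218): 00000000
Gen 7 (rule 18): 00000000
Gen 8 (rule 22): 00000000
Gen 9 (rule 218): 00000000
Gen 10 (rule 18): 00000000
Gen 11 (rule 22): 00000000
Gen 12 (rule 218): 00000000
Gen 13 (rule 18): 00000000
Gen 14 (rule 22): 00000000
Gen 15 (rule 218): 00000000

Answer: 4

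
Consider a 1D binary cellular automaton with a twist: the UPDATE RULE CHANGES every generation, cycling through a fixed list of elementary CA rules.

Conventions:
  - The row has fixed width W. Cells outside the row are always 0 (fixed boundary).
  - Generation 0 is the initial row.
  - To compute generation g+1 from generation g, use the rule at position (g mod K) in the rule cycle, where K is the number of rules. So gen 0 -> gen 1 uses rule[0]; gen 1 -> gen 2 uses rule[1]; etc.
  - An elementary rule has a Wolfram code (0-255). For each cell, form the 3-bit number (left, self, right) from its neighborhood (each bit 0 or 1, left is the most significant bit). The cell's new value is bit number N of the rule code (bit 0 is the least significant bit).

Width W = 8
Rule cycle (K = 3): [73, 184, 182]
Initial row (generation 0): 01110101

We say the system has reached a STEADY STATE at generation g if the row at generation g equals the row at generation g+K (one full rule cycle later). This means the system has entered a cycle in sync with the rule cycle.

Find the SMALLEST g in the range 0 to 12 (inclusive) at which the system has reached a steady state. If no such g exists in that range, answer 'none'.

Gen 0: 01110101
Gen 1 (rule 73): 01010000
Gen 2 (rule 184): 00101000
Gen 3 (rule 182): 01111100
Gen 4 (rule 73): 01000101
Gen 5 (rule 184): 00100010
Gen 6 (rule 182): 01110111
Gen 7 (rule 73): 01010101
Gen 8 (rule 184): 00101010
Gen 9 (rule 182): 01111111
Gen 10 (rule 73): 01000001
Gen 11 (rule 184): 00100000
Gen 12 (rule 182): 01110000
Gen 13 (rule 73): 01010111
Gen 14 (rule 184): 00101110
Gen 15 (rule 182): 01110101

Answer: none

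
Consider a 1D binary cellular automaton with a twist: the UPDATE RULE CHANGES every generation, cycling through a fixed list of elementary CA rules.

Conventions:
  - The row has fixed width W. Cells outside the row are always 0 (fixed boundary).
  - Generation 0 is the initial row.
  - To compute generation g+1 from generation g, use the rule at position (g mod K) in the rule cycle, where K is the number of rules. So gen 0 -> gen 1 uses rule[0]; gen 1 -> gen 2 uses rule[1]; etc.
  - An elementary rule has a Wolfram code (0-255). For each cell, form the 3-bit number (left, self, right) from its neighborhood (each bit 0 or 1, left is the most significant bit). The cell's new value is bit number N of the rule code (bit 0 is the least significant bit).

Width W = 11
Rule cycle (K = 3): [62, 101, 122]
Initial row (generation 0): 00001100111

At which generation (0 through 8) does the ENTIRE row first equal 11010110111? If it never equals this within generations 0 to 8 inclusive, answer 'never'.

Gen 0: 00001100111
Gen 1 (rule 62): 00011011100
Gen 2 (rule 101): 11001100101
Gen 3 (rule 122): 11111111010
Gen 4 (rule 62): 10000000111
Gen 5 (rule 101): 10111110001
Gen 6 (rule 122): 01100011010
Gen 7 (rule 62): 11010110111
Gen 8 (rule 101): 01111011001

Answer: 7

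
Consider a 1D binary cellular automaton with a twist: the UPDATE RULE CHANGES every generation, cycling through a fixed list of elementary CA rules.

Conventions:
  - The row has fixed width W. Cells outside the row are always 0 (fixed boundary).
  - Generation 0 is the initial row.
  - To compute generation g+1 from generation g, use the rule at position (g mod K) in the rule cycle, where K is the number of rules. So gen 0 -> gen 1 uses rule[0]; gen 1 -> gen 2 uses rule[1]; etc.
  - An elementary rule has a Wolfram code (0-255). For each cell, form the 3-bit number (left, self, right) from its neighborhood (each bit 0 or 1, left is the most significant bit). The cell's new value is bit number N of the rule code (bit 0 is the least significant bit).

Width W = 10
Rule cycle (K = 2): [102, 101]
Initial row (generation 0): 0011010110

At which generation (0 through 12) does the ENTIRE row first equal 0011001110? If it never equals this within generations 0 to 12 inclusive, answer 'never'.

Answer: never

Derivation:
Gen 0: 0011010110
Gen 1 (rule 102): 0101111010
Gen 2 (rule 101): 0110001110
Gen 3 (rule 102): 1010010010
Gen 4 (rule 101): 1110010010
Gen 5 (rule 102): 0010110110
Gen 6 (rule 101): 1011011010
Gen 7 (rule 102): 1101101110
Gen 8 (rule 101): 0110110010
Gen 9 (rule 102): 1011010110
Gen 10 (rule 101): 1101111010
Gen 11 (rule 102): 0110001110
Gen 12 (rule 101): 0010100010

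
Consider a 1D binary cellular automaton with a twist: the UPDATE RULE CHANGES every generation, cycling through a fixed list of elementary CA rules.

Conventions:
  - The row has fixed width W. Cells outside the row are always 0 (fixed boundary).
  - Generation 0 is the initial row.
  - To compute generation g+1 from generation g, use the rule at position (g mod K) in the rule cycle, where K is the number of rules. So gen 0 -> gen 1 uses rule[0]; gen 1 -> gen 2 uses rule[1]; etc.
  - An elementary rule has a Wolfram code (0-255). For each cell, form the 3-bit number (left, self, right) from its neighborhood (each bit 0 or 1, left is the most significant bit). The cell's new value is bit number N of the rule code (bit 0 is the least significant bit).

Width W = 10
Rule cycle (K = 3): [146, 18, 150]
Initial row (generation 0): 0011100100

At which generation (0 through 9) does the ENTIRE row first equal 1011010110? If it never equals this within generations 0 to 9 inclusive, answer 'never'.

Answer: never

Derivation:
Gen 0: 0011100100
Gen 1 (rule 146): 0101011010
Gen 2 (rule 18): 1000000001
Gen 3 (rule 150): 1100000011
Gen 4 (rule 146): 0010000100
Gen 5 (rule 18): 0101001010
Gen 6 (rule 150): 1101111011
Gen 7 (rule 146): 0000110000
Gen 8 (rule 18): 0001001000
Gen 9 (rule 150): 0011111100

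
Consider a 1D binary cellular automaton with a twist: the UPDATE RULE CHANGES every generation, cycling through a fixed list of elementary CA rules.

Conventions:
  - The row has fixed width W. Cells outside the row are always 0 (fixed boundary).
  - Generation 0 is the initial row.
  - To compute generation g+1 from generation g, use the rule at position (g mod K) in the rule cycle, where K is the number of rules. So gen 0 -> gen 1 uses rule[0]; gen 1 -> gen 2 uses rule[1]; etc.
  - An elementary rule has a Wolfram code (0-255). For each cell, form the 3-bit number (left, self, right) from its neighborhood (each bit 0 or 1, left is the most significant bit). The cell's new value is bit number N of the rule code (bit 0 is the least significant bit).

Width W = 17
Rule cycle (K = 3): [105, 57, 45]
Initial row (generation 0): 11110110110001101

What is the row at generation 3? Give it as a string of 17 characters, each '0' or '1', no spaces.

Gen 0: 11110110110001101
Gen 1 (rule 105): 10011111110101110
Gen 2 (rule 57): 01010000001011001
Gen 3 (rule 45): 01110111101110001

Answer: 01110111101110001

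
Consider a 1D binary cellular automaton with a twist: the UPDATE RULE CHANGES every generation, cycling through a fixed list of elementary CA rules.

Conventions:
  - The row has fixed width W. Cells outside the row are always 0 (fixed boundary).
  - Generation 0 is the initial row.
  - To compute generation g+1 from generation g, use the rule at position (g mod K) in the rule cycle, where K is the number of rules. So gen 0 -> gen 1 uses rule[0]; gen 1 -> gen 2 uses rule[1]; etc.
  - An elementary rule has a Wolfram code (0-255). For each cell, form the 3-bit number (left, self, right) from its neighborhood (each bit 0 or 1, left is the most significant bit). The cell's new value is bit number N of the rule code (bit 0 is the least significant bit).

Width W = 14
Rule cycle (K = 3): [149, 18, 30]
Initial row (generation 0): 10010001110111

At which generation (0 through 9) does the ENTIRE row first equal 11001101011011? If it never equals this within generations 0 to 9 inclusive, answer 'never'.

Gen 0: 10010001110111
Gen 1 (rule 149): 11011100100010
Gen 2 (rule 18): 00000011010101
Gen 3 (rule 30): 00000110010101
Gen 4 (rule 149): 11110001010101
Gen 5 (rule 18): 00001010000000
Gen 6 (rule 30): 00011011000000
Gen 7 (rule 149): 11000000111111
Gen 8 (rule 18): 00100001000000
Gen 9 (rule 30): 01110011100000

Answer: never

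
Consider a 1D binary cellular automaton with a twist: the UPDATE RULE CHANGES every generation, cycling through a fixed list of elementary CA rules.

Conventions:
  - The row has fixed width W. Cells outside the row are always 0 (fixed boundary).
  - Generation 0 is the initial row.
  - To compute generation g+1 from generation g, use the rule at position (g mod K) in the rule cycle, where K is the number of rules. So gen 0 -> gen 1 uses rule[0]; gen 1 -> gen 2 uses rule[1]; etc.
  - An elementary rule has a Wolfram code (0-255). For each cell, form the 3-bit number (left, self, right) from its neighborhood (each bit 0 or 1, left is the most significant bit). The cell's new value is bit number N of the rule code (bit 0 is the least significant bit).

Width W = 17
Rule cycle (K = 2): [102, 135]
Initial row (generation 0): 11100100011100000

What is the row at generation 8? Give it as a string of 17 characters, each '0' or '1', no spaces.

Gen 0: 11100100011100000
Gen 1 (rule 102): 00101100100100000
Gen 2 (rule 135): 11100001101101111
Gen 3 (rule 102): 00100010110110001
Gen 4 (rule 135): 11101110000000111
Gen 5 (rule 102): 00110010000001001
Gen 6 (rule 135): 11000110111111011
Gen 7 (rule 102): 01001011000001101
Gen 8 (rule 135): 11011000011110001

Answer: 11011000011110001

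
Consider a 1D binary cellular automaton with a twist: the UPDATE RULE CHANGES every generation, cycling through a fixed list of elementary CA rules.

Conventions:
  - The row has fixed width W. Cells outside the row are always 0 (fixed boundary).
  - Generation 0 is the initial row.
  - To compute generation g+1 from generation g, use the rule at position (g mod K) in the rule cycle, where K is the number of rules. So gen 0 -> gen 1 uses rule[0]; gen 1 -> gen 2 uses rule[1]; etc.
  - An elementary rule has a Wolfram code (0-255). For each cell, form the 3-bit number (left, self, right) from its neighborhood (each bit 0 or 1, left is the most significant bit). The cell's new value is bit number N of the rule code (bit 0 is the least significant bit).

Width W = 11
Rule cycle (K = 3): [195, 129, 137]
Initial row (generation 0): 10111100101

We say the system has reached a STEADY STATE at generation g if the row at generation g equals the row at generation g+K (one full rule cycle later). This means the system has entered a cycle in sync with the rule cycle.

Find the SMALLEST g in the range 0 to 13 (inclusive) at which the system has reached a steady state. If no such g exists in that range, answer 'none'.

Answer: none

Derivation:
Gen 0: 10111100101
Gen 1 (rule 195): 00011101000
Gen 2 (rule 129): 11001000011
Gen 3 (rule 137): 10000011010
Gen 4 (rule 195): 00111101000
Gen 5 (rule 129): 10011000011
Gen 6 (rule 137): 00010011010
Gen 7 (rule 195): 11100101000
Gen 8 (rule 129): 01000000011
Gen 9 (rule 137): 00011111010
Gen 10 (rule 195): 11101111000
Gen 11 (rule 129): 01000110011
Gen 12 (rule 137): 00010100010
Gen 13 (rule 195): 11100001100
Gen 14 (rule 129): 01001100001
Gen 15 (rule 137): 00001001100
Gen 16 (rule 195): 11110010101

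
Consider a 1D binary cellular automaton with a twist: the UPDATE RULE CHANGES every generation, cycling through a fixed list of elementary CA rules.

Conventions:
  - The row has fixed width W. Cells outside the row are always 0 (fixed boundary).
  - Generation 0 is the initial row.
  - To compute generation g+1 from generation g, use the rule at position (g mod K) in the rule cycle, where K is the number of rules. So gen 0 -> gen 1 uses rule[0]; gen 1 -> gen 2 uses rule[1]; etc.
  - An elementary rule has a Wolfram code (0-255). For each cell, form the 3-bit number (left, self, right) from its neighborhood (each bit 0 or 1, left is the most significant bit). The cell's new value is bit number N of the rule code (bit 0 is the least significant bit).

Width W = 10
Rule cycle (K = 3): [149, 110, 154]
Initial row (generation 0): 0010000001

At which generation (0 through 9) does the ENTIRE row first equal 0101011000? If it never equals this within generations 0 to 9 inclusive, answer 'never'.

Answer: never

Derivation:
Gen 0: 0010000001
Gen 1 (rule 149): 1011111101
Gen 2 (rule 110): 1110000111
Gen 3 (rule 154): 1101001110
Gen 4 (rule 149): 0001100101
Gen 5 (rule 110): 0011101111
Gen 6 (rule 154): 0111001110
Gen 7 (rule 149): 0010100101
Gen 8 (rule 110): 0111101111
Gen 9 (rule 154): 1111001110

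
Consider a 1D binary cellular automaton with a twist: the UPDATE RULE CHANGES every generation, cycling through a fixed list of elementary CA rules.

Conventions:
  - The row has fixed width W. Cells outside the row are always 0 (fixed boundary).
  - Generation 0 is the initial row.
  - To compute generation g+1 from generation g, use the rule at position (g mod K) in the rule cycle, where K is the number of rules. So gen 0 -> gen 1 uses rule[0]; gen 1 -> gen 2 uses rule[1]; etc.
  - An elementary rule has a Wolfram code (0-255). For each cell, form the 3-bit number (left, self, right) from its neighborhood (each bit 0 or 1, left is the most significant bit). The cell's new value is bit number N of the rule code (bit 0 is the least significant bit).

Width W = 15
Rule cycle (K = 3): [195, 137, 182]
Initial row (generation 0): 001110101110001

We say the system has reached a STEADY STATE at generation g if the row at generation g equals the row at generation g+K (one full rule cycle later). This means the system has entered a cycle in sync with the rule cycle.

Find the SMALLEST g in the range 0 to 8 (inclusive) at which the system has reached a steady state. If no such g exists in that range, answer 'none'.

Gen 0: 001110101110001
Gen 1 (rule 195): 110110000110110
Gen 2 (rule 137): 100100110100100
Gen 3 (rule 182): 111111001111110
Gen 4 (rule 195): 011111010111110
Gen 5 (rule 137): 011110000111100
Gen 6 (rule 182): 101101001011010
Gen 7 (rule 195): 000100010001000
Gen 8 (rule 137): 110001000100011
Gen 9 (rule 182): 001011101110100
Gen 10 (rule 195): 110001100110001
Gen 11 (rule 137): 100101000100100

Answer: none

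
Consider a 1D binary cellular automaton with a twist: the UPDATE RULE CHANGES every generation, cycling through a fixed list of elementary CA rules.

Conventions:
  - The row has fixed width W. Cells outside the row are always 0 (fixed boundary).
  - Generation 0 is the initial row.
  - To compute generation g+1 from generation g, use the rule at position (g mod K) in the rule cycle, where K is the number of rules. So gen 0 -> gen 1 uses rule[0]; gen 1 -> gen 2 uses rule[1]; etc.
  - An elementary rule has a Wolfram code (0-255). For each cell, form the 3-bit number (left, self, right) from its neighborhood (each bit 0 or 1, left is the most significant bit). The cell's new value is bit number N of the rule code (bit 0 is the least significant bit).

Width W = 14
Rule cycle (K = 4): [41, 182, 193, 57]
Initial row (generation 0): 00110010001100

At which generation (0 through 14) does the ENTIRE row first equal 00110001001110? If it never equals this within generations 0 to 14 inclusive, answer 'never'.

Answer: never

Derivation:
Gen 0: 00110010001100
Gen 1 (rule 41): 10100000101001
Gen 2 (rule 182): 11110001111111
Gen 3 (rule 193): 01110100111111
Gen 4 (rule 57): 01001010100000
Gen 5 (rule 41): 00000101001111
Gen 6 (rule 182): 00001111110110
Gen 7 (rule 193): 11100111110010
Gen 8 (rule 57): 10010100001001
Gen 9 (rule 41): 00001001100000
Gen 10 (rule 182): 00011110010000
Gen 11 (rule 193): 11001110000111
Gen 12 (rule 57): 10101001110100
Gen 13 (rule 41): 01010001001001
Gen 14 (rule 182): 11111011111111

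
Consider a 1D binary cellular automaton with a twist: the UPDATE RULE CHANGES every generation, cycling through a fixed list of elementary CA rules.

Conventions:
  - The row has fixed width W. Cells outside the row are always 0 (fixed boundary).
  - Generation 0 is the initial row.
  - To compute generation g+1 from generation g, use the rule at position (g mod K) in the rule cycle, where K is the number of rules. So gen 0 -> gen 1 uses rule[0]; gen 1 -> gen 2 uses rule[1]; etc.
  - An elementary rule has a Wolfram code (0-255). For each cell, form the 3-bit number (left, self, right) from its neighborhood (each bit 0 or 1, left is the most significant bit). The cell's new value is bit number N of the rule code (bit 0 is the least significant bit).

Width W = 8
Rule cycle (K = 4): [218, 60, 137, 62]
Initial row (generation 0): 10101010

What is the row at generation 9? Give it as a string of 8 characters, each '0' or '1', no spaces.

Answer: 11101100

Derivation:
Gen 0: 10101010
Gen 1 (rule 218): 00000001
Gen 2 (rule 60): 00000001
Gen 3 (rule 137): 11111100
Gen 4 (rule 62): 10000010
Gen 5 (rule 218): 01000101
Gen 6 (rule 60): 01100111
Gen 7 (rule 137): 01000110
Gen 8 (rule 62): 11101101
Gen 9 (rule 218): 11101100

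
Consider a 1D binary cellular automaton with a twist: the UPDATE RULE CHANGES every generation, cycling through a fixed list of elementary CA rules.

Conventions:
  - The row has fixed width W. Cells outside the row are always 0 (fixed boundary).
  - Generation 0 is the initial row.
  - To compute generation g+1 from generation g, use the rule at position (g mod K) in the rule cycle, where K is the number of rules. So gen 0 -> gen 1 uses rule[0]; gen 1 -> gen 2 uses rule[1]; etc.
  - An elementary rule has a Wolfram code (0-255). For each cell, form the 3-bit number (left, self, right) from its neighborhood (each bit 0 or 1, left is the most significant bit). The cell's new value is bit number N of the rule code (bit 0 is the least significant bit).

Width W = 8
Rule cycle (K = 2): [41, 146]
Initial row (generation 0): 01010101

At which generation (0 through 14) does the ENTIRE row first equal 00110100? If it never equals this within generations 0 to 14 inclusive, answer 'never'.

Gen 0: 01010101
Gen 1 (rule 41): 00101010
Gen 2 (rule 146): 01000001
Gen 3 (rule 41): 00011100
Gen 4 (rule 146): 00101010
Gen 5 (rule 41): 10010100
Gen 6 (rule 146): 01100010
Gen 7 (rule 41): 01001000
Gen 8 (rule 146): 10110100
Gen 9 (rule 41): 01101001
Gen 10 (rule 146): 10000110
Gen 11 (rule 41): 00110100
Gen 12 (rule 146): 01000010
Gen 13 (rule 41): 00011000
Gen 14 (rule 146): 00100100

Answer: 11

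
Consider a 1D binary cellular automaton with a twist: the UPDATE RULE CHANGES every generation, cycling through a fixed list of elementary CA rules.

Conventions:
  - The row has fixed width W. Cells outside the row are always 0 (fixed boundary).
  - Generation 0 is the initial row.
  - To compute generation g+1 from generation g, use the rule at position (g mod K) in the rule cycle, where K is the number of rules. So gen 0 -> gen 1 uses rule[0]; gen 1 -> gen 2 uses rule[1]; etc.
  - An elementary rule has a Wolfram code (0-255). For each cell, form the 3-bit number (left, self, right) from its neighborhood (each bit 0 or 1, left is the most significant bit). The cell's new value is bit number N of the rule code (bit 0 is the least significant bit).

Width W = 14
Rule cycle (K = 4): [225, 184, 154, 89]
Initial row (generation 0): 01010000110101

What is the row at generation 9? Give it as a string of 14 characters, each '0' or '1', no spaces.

Answer: 01100111110001

Derivation:
Gen 0: 01010000110101
Gen 1 (rule 225): 00100110011010
Gen 2 (rule 184): 00010101010101
Gen 3 (rule 154): 00100000000000
Gen 4 (rule 89): 10011111111111
Gen 5 (rule 225): 00001111111111
Gen 6 (rule 184): 00001111111110
Gen 7 (rule 154): 00011111111101
Gen 8 (rule 89): 11010000000100
Gen 9 (rule 225): 01100111110001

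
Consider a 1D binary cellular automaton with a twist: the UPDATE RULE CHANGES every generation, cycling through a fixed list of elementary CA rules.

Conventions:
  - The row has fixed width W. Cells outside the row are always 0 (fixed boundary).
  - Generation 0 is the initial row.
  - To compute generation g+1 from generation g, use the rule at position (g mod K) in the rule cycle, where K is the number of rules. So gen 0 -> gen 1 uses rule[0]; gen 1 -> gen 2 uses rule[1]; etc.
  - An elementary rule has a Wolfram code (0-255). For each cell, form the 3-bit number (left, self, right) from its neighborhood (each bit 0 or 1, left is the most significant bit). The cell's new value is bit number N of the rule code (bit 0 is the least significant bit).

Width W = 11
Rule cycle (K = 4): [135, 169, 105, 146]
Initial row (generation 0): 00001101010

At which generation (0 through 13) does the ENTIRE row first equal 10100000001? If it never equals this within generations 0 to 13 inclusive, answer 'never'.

Answer: 3

Derivation:
Gen 0: 00001101010
Gen 1 (rule 135): 11110001010
Gen 2 (rule 169): 11100100100
Gen 3 (rule 105): 10100000001
Gen 4 (rule 146): 00010000010
Gen 5 (rule 135): 11110111110
Gen 6 (rule 169): 11101111100
Gen 7 (rule 105): 10111000101
Gen 8 (rule 146): 00010101000
Gen 9 (rule 135): 11110101011
Gen 10 (rule 169): 11101010110
Gen 11 (rule 105): 10110101110
Gen 12 (rule 146): 00000000101
Gen 13 (rule 135): 11111111101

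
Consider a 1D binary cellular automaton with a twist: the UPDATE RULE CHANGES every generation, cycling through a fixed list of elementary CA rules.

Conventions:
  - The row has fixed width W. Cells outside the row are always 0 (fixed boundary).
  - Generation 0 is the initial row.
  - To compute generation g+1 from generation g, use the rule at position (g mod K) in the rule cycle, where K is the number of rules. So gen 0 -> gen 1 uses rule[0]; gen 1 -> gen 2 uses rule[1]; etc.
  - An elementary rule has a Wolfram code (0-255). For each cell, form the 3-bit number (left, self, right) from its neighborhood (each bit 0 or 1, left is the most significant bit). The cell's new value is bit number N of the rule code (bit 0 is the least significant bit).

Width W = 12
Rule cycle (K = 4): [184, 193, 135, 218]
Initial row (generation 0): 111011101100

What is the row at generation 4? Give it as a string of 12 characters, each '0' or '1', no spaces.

Gen 0: 111011101100
Gen 1 (rule 184): 110111011010
Gen 2 (rule 193): 010011001000
Gen 3 (rule 135): 110100011011
Gen 4 (rule 218): 110010111011

Answer: 110010111011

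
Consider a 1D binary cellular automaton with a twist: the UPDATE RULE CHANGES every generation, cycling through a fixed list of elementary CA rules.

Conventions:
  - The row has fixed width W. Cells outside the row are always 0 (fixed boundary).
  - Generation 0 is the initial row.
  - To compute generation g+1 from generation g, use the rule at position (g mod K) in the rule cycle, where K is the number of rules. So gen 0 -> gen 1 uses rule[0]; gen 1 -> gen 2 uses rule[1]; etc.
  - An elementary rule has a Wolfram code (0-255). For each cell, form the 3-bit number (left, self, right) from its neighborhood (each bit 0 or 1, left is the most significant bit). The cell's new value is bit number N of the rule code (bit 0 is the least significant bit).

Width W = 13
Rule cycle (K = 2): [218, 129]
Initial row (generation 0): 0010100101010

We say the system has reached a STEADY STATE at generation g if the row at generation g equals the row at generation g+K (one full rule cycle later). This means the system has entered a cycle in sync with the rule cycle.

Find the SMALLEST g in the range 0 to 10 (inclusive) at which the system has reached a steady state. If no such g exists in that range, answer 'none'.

Gen 0: 0010100101010
Gen 1 (rule 218): 0100011000001
Gen 2 (rule 129): 0001000011100
Gen 3 (rule 218): 0010100111110
Gen 4 (rule 129): 1000000011100
Gen 5 (rule 218): 0100000111110
Gen 6 (rule 129): 0001110011100
Gen 7 (rule 218): 0011111111110
Gen 8 (rule 129): 1001111111100
Gen 9 (rule 218): 0111111111110
Gen 10 (rule 129): 0011111111100
Gen 11 (rule 218): 0111111111110
Gen 12 (rule 129): 0011111111100

Answer: 9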